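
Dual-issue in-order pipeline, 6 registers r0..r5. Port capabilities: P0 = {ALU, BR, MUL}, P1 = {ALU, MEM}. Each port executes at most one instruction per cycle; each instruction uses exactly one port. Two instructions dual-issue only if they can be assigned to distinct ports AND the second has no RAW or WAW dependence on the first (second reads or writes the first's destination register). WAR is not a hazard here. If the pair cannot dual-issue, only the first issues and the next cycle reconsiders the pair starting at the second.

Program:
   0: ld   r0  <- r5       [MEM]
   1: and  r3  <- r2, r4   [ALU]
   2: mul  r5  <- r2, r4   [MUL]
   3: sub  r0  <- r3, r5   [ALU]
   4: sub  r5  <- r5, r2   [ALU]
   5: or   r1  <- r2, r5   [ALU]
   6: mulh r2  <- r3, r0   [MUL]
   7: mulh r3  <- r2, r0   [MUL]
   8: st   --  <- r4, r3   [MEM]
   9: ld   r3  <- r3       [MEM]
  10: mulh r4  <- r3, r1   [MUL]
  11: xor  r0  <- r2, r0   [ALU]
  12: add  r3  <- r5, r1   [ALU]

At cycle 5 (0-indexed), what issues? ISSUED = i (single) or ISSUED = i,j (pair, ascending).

ISSUED = 8

0. ld+and @i0/i1  | 2-wide
1. mul @i2  | RAW r5
2. sub+sub @i3/i4  | 2-wide
3. or+mulh @i5/i6  | 2-wide
4. mulh @i7  | RAW r3
5. st @i8  | no-port MEM/MEM
6. ld @i9  | RAW r3
7. mulh+xor @i10/i11  | 2-wide
8. add @i12  | tail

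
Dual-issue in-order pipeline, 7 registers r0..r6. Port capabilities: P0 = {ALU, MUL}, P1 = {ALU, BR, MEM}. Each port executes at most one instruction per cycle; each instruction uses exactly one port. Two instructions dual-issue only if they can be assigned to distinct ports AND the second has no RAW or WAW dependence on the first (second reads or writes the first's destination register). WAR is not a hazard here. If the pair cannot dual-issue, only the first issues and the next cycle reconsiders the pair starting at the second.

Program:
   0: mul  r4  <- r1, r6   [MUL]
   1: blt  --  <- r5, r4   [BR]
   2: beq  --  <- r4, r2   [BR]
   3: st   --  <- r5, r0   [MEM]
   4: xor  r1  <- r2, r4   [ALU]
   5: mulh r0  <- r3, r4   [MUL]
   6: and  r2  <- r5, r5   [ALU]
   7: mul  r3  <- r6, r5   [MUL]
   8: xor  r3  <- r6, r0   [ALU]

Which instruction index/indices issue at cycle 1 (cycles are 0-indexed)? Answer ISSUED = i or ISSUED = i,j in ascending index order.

ISSUED = 1

#0 head=0: mul i0 RAW r4
#1 head=1: blt i1 no-port BR/BR
#2 head=2: beq i2 no-port BR/MEM
#3 head=3: st xor i3+i4 dual
#4 head=5: mulh and i5+i6 dual
#5 head=7: mul i7 WAW r3
#6 head=8: xor i8 tail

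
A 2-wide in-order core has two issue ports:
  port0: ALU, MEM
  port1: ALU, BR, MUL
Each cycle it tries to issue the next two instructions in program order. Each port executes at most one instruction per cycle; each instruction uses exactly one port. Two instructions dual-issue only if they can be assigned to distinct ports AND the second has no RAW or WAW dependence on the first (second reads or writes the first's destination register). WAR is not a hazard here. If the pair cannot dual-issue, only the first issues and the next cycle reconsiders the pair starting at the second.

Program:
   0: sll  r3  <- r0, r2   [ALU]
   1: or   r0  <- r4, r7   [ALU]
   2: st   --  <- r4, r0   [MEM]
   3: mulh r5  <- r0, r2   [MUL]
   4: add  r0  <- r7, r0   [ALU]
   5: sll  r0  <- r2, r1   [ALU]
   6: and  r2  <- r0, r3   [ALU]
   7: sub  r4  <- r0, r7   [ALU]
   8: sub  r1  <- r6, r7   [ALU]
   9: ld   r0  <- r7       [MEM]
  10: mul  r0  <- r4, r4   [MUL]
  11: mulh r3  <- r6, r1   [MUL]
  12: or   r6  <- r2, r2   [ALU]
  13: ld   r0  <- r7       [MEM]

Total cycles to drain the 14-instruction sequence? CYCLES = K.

CYCLES = 9

[0] i0+i1  sll;or  -- dual
[1] i2+i3  st;mulh  -- dual
[2] i4  add  -- WAW r0
[3] i5  sll  -- RAW r0
[4] i6+i7  and;sub  -- dual
[5] i8+i9  sub;ld  -- dual
[6] i10  mul  -- no-port MUL/MUL
[7] i11+i12  mulh;or  -- dual
[8] i13  ld  -- tail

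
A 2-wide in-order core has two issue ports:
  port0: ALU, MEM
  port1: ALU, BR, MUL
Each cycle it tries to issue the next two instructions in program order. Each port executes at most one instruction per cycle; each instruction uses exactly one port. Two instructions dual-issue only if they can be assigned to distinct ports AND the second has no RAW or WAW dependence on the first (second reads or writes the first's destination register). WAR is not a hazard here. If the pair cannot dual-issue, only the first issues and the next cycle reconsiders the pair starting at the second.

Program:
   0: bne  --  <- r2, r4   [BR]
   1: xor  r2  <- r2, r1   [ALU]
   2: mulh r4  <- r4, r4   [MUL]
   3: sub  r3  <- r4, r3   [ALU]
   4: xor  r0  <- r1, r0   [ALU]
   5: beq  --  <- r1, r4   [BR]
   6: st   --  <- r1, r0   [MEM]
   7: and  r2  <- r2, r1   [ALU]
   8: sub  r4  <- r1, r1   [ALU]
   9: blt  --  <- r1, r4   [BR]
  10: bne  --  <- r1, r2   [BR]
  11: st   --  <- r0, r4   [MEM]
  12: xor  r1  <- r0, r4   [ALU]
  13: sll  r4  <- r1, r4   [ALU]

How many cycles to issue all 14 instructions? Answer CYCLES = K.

[0] i0+i1  bne.BR;xor.ALU  -- pair
[1] i2  mulh.MUL  -- RAW r4
[2] i3+i4  sub.ALU;xor.ALU  -- pair
[3] i5+i6  beq.BR;st.MEM  -- pair
[4] i7+i8  and.ALU;sub.ALU  -- pair
[5] i9  blt.BR  -- no-port BR/BR
[6] i10+i11  bne.BR;st.MEM  -- pair
[7] i12  xor.ALU  -- RAW r1
[8] i13  sll.ALU  -- tail

CYCLES = 9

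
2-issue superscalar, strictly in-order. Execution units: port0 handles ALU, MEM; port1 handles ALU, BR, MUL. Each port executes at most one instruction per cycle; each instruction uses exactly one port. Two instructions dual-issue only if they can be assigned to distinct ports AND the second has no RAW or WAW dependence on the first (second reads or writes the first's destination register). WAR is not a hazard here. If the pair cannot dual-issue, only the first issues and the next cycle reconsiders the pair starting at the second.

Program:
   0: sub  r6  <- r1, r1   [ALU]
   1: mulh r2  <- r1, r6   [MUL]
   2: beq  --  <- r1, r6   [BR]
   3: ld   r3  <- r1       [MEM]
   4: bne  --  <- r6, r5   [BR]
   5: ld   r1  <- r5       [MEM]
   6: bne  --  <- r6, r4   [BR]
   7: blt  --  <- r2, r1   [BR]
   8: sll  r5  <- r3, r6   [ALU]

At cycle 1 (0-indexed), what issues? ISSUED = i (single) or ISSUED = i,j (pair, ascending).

[0] i0  sub.ALU  -- RAW r6
[1] i1  mulh.MUL  -- no-port MUL/BR
[2] i2&i3  beq.BR+ld.MEM  -- 2-wide
[3] i4&i5  bne.BR+ld.MEM  -- 2-wide
[4] i6  bne.BR  -- no-port BR/BR
[5] i7&i8  blt.BR+sll.ALU  -- 2-wide

ISSUED = 1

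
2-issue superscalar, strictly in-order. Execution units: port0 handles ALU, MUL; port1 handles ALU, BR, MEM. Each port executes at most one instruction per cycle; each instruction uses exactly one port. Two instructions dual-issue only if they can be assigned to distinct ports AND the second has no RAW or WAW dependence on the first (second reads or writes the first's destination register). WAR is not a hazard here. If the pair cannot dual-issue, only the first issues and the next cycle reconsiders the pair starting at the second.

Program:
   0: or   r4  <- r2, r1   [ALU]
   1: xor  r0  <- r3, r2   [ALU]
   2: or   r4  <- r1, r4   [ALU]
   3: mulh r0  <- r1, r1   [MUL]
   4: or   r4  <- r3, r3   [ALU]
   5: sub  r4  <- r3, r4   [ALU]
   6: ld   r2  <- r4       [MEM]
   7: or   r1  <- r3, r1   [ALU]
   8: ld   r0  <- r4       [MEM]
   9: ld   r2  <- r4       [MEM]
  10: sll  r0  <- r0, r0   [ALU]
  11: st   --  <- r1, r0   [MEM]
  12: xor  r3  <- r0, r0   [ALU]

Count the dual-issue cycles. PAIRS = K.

PAIRS = 5

c0: i0/i1 or/xor  2-wide
c1: i2/i3 or/mulh  2-wide
c2: i4 or  RAW+WAW r4
c3: i5 sub  RAW r4
c4: i6/i7 ld/or  2-wide
c5: i8 ld  no-port MEM/MEM
c6: i9/i10 ld/sll  2-wide
c7: i11/i12 st/xor  2-wide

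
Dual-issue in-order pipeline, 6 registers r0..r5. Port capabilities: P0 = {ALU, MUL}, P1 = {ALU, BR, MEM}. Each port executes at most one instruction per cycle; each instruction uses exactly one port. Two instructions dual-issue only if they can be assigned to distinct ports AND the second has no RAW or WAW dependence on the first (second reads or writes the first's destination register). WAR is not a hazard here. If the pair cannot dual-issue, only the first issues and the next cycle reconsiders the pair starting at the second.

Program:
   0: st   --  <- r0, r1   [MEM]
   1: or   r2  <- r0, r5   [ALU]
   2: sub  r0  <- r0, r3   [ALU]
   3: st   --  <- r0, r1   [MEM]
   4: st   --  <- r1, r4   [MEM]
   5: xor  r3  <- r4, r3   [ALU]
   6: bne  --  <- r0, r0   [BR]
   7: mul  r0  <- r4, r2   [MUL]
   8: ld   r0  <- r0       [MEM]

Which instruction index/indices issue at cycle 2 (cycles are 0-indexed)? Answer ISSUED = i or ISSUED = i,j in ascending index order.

ISSUED = 3

  cy0 -> i0+i1 (st or) pair
  cy1 -> i2 (sub) RAW r0
  cy2 -> i3 (st) no-port MEM/MEM
  cy3 -> i4+i5 (st xor) pair
  cy4 -> i6+i7 (bne mul) pair
  cy5 -> i8 (ld) tail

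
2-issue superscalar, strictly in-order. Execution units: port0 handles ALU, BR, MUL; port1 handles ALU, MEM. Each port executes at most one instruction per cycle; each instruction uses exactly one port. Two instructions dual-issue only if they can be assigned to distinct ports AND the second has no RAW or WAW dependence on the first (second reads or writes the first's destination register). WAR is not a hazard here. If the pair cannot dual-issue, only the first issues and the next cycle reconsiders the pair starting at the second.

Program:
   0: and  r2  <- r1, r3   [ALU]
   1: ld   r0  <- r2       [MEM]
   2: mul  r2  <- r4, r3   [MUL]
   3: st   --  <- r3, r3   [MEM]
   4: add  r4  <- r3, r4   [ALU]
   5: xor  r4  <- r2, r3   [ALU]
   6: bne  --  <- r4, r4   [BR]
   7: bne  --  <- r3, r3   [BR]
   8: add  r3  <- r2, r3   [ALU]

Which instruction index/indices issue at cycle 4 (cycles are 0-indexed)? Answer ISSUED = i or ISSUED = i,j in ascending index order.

ISSUED = 6

  cy0 -> i0 (and) RAW r2
  cy1 -> i1&i2 (ld+mul) pair
  cy2 -> i3&i4 (st+add) pair
  cy3 -> i5 (xor) RAW r4
  cy4 -> i6 (bne) no-port BR/BR
  cy5 -> i7&i8 (bne+add) pair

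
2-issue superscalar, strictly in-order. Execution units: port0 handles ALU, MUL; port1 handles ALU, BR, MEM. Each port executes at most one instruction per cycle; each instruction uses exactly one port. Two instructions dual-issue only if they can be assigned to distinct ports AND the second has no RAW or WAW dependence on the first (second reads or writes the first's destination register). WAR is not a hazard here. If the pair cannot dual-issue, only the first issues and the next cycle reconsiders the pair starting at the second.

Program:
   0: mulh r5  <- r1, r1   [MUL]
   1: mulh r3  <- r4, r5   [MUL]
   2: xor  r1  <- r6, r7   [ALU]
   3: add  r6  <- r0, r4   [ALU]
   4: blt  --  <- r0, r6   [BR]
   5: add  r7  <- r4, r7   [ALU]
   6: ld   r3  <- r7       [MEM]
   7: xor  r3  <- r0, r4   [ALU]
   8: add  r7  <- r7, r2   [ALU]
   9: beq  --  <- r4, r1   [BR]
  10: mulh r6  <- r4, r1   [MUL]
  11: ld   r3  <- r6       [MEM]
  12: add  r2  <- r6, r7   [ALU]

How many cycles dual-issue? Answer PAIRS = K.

PAIRS = 5

#0 head=0: mulh i0 no-port MUL/MUL
#1 head=1: mulh/xor i1/i2 dual
#2 head=3: add i3 RAW r6
#3 head=4: blt/add i4/i5 dual
#4 head=6: ld i6 WAW r3
#5 head=7: xor/add i7/i8 dual
#6 head=9: beq/mulh i9/i10 dual
#7 head=11: ld/add i11/i12 dual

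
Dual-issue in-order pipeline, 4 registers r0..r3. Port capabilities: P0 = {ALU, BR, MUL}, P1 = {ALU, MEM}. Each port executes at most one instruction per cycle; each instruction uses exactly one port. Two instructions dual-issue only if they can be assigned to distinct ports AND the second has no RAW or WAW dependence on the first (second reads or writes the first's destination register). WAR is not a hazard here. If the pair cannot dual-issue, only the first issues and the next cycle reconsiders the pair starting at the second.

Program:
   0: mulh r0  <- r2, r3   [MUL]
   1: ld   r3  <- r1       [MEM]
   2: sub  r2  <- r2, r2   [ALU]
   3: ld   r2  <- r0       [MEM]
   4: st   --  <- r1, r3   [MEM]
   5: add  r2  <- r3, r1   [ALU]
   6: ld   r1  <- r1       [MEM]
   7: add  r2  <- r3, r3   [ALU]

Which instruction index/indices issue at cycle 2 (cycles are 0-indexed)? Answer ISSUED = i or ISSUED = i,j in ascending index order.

ISSUED = 3

c0: i0+i1 mulh ld  2-wide
c1: i2 sub  WAW r2
c2: i3 ld  no-port MEM/MEM
c3: i4+i5 st add  2-wide
c4: i6+i7 ld add  2-wide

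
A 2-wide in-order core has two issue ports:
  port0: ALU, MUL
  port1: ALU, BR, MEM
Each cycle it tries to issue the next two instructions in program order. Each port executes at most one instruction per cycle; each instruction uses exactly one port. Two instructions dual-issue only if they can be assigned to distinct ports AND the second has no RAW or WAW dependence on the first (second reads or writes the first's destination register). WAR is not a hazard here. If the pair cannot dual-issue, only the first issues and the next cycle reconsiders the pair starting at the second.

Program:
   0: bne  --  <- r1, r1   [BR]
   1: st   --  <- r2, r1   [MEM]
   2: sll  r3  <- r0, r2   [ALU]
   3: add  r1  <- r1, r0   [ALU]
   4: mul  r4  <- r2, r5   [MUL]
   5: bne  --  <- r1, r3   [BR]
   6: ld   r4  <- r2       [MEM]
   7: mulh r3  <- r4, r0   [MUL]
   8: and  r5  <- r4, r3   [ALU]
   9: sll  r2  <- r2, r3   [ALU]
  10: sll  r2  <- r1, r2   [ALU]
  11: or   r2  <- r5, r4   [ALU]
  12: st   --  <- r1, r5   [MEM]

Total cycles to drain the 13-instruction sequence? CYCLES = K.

c0: i0 bne.BR  no-port BR/MEM
c1: i1,i2 st.MEM/sll.ALU  pair
c2: i3,i4 add.ALU/mul.MUL  pair
c3: i5 bne.BR  no-port BR/MEM
c4: i6 ld.MEM  RAW r4
c5: i7 mulh.MUL  RAW r3
c6: i8,i9 and.ALU/sll.ALU  pair
c7: i10 sll.ALU  WAW r2
c8: i11,i12 or.ALU/st.MEM  pair

CYCLES = 9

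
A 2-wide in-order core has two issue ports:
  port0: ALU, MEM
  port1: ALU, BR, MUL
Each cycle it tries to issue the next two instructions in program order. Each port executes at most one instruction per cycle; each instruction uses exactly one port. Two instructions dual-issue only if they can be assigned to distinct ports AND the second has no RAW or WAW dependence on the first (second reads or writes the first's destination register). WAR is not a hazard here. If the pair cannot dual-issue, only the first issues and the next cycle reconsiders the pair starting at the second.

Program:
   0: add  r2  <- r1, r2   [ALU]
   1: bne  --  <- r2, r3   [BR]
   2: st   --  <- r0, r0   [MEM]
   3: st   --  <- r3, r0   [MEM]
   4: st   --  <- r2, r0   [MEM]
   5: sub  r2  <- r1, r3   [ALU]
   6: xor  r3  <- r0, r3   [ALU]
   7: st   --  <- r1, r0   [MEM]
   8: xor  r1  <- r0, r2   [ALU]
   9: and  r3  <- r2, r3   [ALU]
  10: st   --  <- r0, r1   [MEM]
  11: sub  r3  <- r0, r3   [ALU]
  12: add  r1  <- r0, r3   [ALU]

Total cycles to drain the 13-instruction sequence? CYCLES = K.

  cy0 -> i0 (add) RAW r2
  cy1 -> i1+i2 (bne+st) dual
  cy2 -> i3 (st) no-port MEM/MEM
  cy3 -> i4+i5 (st+sub) dual
  cy4 -> i6+i7 (xor+st) dual
  cy5 -> i8+i9 (xor+and) dual
  cy6 -> i10+i11 (st+sub) dual
  cy7 -> i12 (add) tail

CYCLES = 8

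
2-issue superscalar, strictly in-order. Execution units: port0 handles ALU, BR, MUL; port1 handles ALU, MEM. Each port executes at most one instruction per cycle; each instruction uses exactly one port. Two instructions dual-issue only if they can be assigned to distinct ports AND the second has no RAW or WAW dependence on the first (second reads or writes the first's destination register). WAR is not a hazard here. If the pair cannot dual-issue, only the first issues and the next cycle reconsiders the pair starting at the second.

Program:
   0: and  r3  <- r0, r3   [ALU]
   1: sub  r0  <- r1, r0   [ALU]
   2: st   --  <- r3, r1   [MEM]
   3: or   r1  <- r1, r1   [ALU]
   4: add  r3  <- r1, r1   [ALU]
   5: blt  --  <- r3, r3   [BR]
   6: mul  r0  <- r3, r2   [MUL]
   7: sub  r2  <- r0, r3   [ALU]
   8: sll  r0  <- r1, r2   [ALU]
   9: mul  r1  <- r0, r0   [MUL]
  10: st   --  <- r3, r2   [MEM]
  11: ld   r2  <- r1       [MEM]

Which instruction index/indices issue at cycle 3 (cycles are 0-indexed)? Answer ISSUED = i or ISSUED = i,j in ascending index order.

ISSUED = 5

[0] i0+i1  and;sub  -- pair
[1] i2+i3  st;or  -- pair
[2] i4  add  -- RAW r3
[3] i5  blt  -- no-port BR/MUL
[4] i6  mul  -- RAW r0
[5] i7  sub  -- RAW r2
[6] i8  sll  -- RAW r0
[7] i9+i10  mul;st  -- pair
[8] i11  ld  -- tail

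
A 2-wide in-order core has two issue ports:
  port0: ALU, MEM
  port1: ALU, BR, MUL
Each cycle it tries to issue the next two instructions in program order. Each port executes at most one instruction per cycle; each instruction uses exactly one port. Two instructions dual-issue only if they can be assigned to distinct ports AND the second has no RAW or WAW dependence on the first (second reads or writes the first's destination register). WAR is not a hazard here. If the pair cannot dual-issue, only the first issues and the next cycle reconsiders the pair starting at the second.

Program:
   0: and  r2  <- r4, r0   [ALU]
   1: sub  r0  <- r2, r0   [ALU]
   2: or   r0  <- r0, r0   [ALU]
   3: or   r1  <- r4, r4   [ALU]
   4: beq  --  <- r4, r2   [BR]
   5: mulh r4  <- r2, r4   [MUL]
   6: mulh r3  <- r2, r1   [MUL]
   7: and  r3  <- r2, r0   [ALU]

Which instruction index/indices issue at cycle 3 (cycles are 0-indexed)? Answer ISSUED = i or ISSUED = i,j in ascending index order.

ISSUED = 4

0. and @i0  | RAW r2
1. sub @i1  | RAW+WAW r0
2. or+or @i2/i3  | dual
3. beq @i4  | no-port BR/MUL
4. mulh @i5  | no-port MUL/MUL
5. mulh @i6  | WAW r3
6. and @i7  | tail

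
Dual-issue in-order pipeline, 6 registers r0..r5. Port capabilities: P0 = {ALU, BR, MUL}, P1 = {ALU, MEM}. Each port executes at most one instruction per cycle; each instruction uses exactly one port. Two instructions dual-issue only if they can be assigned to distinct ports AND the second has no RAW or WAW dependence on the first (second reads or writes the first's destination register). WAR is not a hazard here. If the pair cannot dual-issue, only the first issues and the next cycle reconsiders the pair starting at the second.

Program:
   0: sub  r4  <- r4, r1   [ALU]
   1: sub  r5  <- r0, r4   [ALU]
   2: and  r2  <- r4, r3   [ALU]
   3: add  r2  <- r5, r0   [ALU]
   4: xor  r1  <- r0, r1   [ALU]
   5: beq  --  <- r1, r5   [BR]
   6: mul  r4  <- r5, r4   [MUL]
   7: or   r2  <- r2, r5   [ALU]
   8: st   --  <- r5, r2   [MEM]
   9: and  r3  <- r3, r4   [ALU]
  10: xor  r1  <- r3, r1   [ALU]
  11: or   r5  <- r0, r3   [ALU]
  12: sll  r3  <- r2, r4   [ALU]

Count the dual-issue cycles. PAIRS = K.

#0 head=0: sub i0 RAW r4
#1 head=1: sub+and i1/i2 2-wide
#2 head=3: add+xor i3/i4 2-wide
#3 head=5: beq i5 no-port BR/MUL
#4 head=6: mul+or i6/i7 2-wide
#5 head=8: st+and i8/i9 2-wide
#6 head=10: xor+or i10/i11 2-wide
#7 head=12: sll i12 tail

PAIRS = 5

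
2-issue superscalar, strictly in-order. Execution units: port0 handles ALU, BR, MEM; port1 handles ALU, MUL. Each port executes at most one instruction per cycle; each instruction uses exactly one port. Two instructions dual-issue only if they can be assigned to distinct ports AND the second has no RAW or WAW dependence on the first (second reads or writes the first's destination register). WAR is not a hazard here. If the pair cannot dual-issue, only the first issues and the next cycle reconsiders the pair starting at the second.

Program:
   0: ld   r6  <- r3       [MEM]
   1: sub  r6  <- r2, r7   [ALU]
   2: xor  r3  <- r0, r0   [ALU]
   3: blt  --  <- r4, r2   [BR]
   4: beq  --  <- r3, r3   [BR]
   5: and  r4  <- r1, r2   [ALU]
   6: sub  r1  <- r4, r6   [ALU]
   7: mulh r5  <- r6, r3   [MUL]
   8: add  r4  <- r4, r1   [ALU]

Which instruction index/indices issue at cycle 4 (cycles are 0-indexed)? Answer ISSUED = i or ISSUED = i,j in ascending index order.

0. ld @i0  | WAW r6
1. sub xor @i1/i2  | dual
2. blt @i3  | no-port BR/BR
3. beq and @i4/i5  | dual
4. sub mulh @i6/i7  | dual
5. add @i8  | tail

ISSUED = 6,7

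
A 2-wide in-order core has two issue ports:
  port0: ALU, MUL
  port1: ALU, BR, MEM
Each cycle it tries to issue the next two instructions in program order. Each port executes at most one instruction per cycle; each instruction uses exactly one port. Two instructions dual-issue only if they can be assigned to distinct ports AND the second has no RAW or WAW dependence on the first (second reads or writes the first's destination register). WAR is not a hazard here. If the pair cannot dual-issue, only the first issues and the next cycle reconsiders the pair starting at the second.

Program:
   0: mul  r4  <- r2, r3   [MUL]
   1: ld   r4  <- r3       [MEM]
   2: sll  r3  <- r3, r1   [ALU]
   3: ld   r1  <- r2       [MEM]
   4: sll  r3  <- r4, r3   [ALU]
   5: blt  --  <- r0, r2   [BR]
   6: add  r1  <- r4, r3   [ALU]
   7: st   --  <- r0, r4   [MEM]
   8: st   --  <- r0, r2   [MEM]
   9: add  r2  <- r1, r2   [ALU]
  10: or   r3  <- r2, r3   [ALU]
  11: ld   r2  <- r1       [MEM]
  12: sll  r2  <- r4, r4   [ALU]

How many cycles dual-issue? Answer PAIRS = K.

PAIRS = 5

#0 head=0: mul.MUL i0 WAW r4
#1 head=1: ld.MEM;sll.ALU i1+i2 2-wide
#2 head=3: ld.MEM;sll.ALU i3+i4 2-wide
#3 head=5: blt.BR;add.ALU i5+i6 2-wide
#4 head=7: st.MEM i7 no-port MEM/MEM
#5 head=8: st.MEM;add.ALU i8+i9 2-wide
#6 head=10: or.ALU;ld.MEM i10+i11 2-wide
#7 head=12: sll.ALU i12 tail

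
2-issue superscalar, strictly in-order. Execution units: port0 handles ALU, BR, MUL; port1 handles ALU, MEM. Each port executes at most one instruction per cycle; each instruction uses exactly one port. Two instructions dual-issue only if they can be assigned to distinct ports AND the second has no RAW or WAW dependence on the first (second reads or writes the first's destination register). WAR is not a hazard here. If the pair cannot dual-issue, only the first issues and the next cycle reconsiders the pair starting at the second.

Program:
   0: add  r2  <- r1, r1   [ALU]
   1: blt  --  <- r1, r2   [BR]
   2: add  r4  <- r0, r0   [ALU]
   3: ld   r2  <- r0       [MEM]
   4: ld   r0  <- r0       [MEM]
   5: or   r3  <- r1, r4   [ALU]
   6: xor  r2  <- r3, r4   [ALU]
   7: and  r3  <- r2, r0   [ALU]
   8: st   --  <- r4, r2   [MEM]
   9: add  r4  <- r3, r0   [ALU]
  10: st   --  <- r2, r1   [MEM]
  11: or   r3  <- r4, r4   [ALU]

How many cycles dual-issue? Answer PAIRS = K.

PAIRS = 4

#0 head=0: add.ALU i0 RAW r2
#1 head=1: blt.BR/add.ALU i1,i2 pair
#2 head=3: ld.MEM i3 no-port MEM/MEM
#3 head=4: ld.MEM/or.ALU i4,i5 pair
#4 head=6: xor.ALU i6 RAW r2
#5 head=7: and.ALU/st.MEM i7,i8 pair
#6 head=9: add.ALU/st.MEM i9,i10 pair
#7 head=11: or.ALU i11 tail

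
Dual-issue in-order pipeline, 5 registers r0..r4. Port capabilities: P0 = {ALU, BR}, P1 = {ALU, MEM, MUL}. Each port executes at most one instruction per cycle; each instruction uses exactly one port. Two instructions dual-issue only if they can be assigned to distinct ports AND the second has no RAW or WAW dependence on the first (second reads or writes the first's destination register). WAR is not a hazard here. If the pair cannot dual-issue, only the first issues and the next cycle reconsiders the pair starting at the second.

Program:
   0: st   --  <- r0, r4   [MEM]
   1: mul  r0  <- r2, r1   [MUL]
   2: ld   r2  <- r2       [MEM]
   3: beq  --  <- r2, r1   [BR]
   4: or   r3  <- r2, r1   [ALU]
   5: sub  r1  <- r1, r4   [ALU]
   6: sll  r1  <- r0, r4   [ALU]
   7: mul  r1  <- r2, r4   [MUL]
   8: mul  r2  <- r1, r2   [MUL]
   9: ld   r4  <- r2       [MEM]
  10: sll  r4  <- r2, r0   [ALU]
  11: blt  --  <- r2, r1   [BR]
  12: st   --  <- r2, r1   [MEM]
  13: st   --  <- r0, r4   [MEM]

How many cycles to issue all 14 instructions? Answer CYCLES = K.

CYCLES = 12

c0: i0 st  no-port MEM/MUL
c1: i1 mul  no-port MUL/MEM
c2: i2 ld  RAW r2
c3: i3+i4 beq;or  2-wide
c4: i5 sub  WAW r1
c5: i6 sll  WAW r1
c6: i7 mul  no-port MUL/MUL
c7: i8 mul  no-port MUL/MEM
c8: i9 ld  WAW r4
c9: i10+i11 sll;blt  2-wide
c10: i12 st  no-port MEM/MEM
c11: i13 st  tail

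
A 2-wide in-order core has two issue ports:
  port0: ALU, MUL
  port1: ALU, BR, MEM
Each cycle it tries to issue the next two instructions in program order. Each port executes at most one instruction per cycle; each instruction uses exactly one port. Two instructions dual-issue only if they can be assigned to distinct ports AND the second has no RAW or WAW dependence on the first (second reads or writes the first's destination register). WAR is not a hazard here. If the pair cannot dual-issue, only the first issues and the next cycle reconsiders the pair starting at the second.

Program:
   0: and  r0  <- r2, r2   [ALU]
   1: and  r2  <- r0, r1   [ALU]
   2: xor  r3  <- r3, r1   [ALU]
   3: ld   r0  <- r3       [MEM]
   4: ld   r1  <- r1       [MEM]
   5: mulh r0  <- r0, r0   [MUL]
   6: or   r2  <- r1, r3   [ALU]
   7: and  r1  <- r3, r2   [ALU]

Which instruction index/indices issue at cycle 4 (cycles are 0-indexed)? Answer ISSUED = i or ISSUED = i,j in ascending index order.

ISSUED = 6

[0] i0  and.ALU  -- RAW r0
[1] i1/i2  and.ALU xor.ALU  -- 2-wide
[2] i3  ld.MEM  -- no-port MEM/MEM
[3] i4/i5  ld.MEM mulh.MUL  -- 2-wide
[4] i6  or.ALU  -- RAW r2
[5] i7  and.ALU  -- tail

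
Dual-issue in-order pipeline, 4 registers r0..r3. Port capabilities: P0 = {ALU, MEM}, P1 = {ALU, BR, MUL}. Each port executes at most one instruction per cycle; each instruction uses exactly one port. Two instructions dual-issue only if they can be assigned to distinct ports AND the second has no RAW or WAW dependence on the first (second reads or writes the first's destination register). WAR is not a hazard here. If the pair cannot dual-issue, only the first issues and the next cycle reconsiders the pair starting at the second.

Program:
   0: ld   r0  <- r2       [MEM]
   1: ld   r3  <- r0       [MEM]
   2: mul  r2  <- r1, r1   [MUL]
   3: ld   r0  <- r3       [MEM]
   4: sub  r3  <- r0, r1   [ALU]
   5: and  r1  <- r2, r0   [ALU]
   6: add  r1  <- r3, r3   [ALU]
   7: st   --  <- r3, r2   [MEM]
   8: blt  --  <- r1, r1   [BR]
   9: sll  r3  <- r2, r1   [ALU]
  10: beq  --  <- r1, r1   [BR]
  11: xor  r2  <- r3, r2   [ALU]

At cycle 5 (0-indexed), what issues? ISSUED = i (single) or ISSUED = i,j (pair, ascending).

#0 head=0: ld i0 no-port MEM/MEM
#1 head=1: ld mul i1&i2 2-wide
#2 head=3: ld i3 RAW r0
#3 head=4: sub and i4&i5 2-wide
#4 head=6: add st i6&i7 2-wide
#5 head=8: blt sll i8&i9 2-wide
#6 head=10: beq xor i10&i11 2-wide

ISSUED = 8,9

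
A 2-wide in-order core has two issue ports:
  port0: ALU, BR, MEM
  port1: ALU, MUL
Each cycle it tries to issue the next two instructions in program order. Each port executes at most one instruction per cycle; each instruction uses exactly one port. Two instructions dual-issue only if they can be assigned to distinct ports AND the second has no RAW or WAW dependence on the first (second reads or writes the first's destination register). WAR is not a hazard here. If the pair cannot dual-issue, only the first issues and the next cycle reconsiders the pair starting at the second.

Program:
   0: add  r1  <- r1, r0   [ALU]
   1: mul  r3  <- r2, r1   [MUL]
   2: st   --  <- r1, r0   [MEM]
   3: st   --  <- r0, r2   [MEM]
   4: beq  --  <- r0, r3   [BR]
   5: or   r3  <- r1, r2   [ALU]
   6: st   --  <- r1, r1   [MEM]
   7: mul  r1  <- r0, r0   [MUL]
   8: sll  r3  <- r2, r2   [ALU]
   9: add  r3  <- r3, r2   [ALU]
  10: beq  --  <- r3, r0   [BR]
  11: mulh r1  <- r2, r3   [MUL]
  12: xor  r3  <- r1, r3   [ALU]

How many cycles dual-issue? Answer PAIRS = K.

PAIRS = 4

0. add.ALU @i0  | RAW r1
1. mul.MUL;st.MEM @i1/i2  | pair
2. st.MEM @i3  | no-port MEM/BR
3. beq.BR;or.ALU @i4/i5  | pair
4. st.MEM;mul.MUL @i6/i7  | pair
5. sll.ALU @i8  | RAW+WAW r3
6. add.ALU @i9  | RAW r3
7. beq.BR;mulh.MUL @i10/i11  | pair
8. xor.ALU @i12  | tail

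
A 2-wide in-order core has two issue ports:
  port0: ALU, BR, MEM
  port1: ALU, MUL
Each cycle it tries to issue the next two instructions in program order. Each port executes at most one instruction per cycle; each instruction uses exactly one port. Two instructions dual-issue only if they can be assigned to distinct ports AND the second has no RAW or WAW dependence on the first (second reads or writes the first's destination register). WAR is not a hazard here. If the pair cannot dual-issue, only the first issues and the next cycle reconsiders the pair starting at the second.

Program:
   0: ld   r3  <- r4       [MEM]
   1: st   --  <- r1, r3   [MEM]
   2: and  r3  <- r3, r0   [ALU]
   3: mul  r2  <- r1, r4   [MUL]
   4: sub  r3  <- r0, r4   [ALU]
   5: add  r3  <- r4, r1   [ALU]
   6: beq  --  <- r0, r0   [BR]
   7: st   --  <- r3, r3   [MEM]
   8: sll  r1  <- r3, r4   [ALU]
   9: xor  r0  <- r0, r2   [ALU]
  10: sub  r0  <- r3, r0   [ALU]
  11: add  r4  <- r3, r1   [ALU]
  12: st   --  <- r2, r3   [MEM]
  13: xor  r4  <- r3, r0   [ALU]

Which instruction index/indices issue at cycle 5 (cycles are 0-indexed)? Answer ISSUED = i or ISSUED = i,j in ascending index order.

#0 head=0: ld.MEM i0 no-port MEM/MEM
#1 head=1: st.MEM+and.ALU i1/i2 pair
#2 head=3: mul.MUL+sub.ALU i3/i4 pair
#3 head=5: add.ALU+beq.BR i5/i6 pair
#4 head=7: st.MEM+sll.ALU i7/i8 pair
#5 head=9: xor.ALU i9 RAW+WAW r0
#6 head=10: sub.ALU+add.ALU i10/i11 pair
#7 head=12: st.MEM+xor.ALU i12/i13 pair

ISSUED = 9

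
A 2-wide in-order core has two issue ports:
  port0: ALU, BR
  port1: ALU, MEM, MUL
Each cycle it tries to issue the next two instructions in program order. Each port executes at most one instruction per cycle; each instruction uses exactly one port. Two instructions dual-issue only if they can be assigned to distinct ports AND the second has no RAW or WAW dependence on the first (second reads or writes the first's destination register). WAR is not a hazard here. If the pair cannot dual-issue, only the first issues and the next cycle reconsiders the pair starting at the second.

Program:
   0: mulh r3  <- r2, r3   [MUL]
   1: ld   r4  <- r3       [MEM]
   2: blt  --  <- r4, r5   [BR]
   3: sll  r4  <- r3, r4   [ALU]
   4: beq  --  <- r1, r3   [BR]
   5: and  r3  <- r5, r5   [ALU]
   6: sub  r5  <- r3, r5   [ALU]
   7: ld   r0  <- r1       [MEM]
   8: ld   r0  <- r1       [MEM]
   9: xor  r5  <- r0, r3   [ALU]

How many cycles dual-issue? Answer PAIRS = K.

  cy0 -> i0 (mulh.MUL) no-port MUL/MEM
  cy1 -> i1 (ld.MEM) RAW r4
  cy2 -> i2+i3 (blt.BR/sll.ALU) 2-wide
  cy3 -> i4+i5 (beq.BR/and.ALU) 2-wide
  cy4 -> i6+i7 (sub.ALU/ld.MEM) 2-wide
  cy5 -> i8 (ld.MEM) RAW r0
  cy6 -> i9 (xor.ALU) tail

PAIRS = 3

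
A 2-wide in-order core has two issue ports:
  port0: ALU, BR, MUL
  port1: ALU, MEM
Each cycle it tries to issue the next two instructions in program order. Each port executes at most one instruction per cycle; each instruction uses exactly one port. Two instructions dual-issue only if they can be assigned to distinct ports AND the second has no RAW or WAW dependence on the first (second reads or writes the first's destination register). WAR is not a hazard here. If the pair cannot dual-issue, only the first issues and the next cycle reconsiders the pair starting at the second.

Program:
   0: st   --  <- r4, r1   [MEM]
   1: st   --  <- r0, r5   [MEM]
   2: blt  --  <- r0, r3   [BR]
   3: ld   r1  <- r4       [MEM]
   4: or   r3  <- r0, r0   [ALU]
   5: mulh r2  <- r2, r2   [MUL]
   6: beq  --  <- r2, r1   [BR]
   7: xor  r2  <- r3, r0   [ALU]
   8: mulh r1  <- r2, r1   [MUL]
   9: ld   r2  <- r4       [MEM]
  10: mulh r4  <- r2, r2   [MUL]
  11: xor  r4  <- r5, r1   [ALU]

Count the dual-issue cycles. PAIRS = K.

[0] i0  st.MEM  -- no-port MEM/MEM
[1] i1&i2  st.MEM/blt.BR  -- dual
[2] i3&i4  ld.MEM/or.ALU  -- dual
[3] i5  mulh.MUL  -- no-port MUL/BR
[4] i6&i7  beq.BR/xor.ALU  -- dual
[5] i8&i9  mulh.MUL/ld.MEM  -- dual
[6] i10  mulh.MUL  -- WAW r4
[7] i11  xor.ALU  -- tail

PAIRS = 4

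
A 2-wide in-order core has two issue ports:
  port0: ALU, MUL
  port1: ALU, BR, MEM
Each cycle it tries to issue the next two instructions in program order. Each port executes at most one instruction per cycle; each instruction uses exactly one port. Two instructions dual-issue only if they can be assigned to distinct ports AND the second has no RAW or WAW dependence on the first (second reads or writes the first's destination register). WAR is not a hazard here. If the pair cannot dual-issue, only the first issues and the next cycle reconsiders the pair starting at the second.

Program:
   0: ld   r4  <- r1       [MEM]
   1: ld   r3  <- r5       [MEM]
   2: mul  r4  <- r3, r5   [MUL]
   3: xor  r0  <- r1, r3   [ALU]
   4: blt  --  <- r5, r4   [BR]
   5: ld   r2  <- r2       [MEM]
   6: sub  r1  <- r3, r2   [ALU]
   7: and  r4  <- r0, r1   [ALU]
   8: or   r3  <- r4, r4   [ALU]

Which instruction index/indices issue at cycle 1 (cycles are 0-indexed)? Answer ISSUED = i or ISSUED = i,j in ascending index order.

ISSUED = 1

[0] i0  ld  -- no-port MEM/MEM
[1] i1  ld  -- RAW r3
[2] i2&i3  mul;xor  -- 2-wide
[3] i4  blt  -- no-port BR/MEM
[4] i5  ld  -- RAW r2
[5] i6  sub  -- RAW r1
[6] i7  and  -- RAW r4
[7] i8  or  -- tail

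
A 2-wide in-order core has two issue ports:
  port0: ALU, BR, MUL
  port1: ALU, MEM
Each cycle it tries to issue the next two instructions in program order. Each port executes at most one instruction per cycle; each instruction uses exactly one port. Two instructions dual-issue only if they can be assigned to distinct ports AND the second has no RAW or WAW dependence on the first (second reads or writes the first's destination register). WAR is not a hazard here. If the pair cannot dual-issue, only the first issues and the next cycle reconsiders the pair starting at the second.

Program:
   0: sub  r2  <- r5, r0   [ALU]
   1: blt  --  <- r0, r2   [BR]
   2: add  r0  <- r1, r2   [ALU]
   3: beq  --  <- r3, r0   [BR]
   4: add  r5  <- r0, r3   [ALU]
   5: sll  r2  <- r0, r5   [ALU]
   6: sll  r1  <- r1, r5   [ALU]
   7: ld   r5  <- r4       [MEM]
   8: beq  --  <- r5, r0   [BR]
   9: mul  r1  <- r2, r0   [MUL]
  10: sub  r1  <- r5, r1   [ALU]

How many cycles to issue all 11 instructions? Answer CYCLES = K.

[0] i0  sub.ALU  -- RAW r2
[1] i1+i2  blt.BR;add.ALU  -- pair
[2] i3+i4  beq.BR;add.ALU  -- pair
[3] i5+i6  sll.ALU;sll.ALU  -- pair
[4] i7  ld.MEM  -- RAW r5
[5] i8  beq.BR  -- no-port BR/MUL
[6] i9  mul.MUL  -- RAW+WAW r1
[7] i10  sub.ALU  -- tail

CYCLES = 8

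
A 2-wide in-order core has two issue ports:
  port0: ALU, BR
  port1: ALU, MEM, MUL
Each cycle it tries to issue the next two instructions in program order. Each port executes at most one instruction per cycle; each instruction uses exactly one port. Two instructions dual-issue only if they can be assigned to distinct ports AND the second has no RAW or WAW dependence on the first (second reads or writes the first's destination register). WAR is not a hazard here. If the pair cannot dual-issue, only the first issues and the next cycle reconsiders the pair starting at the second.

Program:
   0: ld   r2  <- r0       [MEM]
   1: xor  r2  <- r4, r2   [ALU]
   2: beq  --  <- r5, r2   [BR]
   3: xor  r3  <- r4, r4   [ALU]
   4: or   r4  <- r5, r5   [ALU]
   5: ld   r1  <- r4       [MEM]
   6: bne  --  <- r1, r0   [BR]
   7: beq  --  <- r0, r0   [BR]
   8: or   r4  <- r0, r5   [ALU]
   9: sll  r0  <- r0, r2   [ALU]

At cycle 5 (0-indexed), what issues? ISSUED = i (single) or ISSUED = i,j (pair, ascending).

t=0 i0:ld ; RAW+WAW r2
t=1 i1:xor ; RAW r2
t=2 i2+i3:beq+xor ; dual
t=3 i4:or ; RAW r4
t=4 i5:ld ; RAW r1
t=5 i6:bne ; no-port BR/BR
t=6 i7+i8:beq+or ; dual
t=7 i9:sll ; tail

ISSUED = 6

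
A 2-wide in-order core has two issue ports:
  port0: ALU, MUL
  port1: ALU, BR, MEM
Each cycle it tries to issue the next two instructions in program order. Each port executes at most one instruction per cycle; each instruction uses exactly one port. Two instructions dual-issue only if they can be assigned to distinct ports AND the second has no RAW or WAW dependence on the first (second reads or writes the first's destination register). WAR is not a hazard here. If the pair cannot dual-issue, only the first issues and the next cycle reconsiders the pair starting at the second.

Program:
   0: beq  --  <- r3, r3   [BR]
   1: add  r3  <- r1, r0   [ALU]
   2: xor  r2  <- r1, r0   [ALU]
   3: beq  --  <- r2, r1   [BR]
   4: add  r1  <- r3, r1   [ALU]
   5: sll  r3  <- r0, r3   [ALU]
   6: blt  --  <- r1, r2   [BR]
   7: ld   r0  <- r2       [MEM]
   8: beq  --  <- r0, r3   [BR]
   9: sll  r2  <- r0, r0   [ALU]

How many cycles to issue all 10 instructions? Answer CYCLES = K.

[0] i0+i1  beq.BR/add.ALU  -- pair
[1] i2  xor.ALU  -- RAW r2
[2] i3+i4  beq.BR/add.ALU  -- pair
[3] i5+i6  sll.ALU/blt.BR  -- pair
[4] i7  ld.MEM  -- no-port MEM/BR
[5] i8+i9  beq.BR/sll.ALU  -- pair

CYCLES = 6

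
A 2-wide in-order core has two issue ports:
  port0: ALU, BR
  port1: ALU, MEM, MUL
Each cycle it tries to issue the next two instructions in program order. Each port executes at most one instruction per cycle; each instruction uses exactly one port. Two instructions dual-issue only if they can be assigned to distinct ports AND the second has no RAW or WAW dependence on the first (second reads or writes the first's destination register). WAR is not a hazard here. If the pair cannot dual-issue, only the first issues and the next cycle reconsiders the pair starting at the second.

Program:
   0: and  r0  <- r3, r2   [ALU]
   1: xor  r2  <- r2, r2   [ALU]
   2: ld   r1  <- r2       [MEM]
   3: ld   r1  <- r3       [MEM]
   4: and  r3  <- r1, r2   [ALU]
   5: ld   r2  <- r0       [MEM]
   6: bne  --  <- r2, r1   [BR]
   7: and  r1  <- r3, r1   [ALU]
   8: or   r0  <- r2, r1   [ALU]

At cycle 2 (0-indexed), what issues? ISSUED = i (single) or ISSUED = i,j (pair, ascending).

  cy0 -> i0/i1 (and;xor) dual
  cy1 -> i2 (ld) no-port MEM/MEM
  cy2 -> i3 (ld) RAW r1
  cy3 -> i4/i5 (and;ld) dual
  cy4 -> i6/i7 (bne;and) dual
  cy5 -> i8 (or) tail

ISSUED = 3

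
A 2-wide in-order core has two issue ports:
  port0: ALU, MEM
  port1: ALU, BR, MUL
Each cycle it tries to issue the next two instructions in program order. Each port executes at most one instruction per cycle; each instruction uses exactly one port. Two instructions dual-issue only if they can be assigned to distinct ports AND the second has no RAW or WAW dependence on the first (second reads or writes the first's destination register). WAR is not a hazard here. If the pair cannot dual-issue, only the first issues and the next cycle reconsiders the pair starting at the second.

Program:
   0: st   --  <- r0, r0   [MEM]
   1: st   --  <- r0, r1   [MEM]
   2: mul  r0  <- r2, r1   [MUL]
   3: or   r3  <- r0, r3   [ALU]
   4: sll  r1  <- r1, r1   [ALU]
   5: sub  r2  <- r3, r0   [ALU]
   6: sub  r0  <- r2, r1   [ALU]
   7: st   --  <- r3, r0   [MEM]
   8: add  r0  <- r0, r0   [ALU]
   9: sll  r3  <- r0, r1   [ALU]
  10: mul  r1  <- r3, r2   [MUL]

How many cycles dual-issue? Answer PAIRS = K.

#0 head=0: st.MEM i0 no-port MEM/MEM
#1 head=1: st.MEM mul.MUL i1+i2 pair
#2 head=3: or.ALU sll.ALU i3+i4 pair
#3 head=5: sub.ALU i5 RAW r2
#4 head=6: sub.ALU i6 RAW r0
#5 head=7: st.MEM add.ALU i7+i8 pair
#6 head=9: sll.ALU i9 RAW r3
#7 head=10: mul.MUL i10 tail

PAIRS = 3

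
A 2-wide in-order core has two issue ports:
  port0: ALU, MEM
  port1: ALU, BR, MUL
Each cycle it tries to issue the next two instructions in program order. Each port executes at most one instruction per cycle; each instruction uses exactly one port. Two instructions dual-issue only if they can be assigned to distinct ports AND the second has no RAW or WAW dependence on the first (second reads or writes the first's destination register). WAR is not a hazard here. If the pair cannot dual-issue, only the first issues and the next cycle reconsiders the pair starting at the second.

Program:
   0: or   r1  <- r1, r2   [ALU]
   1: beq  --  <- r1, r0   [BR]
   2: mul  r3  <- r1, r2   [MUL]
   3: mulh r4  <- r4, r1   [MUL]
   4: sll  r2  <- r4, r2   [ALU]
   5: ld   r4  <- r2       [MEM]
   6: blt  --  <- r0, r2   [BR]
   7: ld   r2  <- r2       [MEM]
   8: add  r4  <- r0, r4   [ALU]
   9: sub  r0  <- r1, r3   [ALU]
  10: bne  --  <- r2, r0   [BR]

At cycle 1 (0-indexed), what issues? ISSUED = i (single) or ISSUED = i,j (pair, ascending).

ISSUED = 1

[0] i0  or  -- RAW r1
[1] i1  beq  -- no-port BR/MUL
[2] i2  mul  -- no-port MUL/MUL
[3] i3  mulh  -- RAW r4
[4] i4  sll  -- RAW r2
[5] i5+i6  ld+blt  -- pair
[6] i7+i8  ld+add  -- pair
[7] i9  sub  -- RAW r0
[8] i10  bne  -- tail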